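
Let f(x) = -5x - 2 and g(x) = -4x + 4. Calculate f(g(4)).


g(4) = -12
f(-12) = 58

58


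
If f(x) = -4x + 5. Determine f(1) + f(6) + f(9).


f(1) = 1
f(6) = -19
f(9) = -31
Sum = -49

-49


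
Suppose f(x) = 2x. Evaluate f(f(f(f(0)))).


0


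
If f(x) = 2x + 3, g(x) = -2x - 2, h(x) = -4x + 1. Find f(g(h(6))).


h(6) = -23
g(-23) = 44
f(44) = 91

91


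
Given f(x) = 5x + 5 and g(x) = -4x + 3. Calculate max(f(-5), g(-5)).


f(-5) = -20
g(-5) = 23
max = 23

23


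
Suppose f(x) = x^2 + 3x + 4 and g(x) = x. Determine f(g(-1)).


g(-1) = -1
f(-1) = 1*(-1)^2 + 3*(-1) + 4 = 2

2


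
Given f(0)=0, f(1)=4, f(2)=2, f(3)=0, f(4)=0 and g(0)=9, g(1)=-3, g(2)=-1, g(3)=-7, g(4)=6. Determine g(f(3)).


f(3) = 0
g(0) = 9

9


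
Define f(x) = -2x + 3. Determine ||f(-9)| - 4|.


f(-9) = 21
|21| = 21
|21 - 4| = 17

17


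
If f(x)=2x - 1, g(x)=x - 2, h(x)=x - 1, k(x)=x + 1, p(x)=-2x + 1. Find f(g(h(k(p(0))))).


p(0) = 1
k(1) = 2
h(2) = 1
g(1) = -1
f(-1) = -3

-3


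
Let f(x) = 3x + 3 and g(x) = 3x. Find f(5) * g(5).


f(5) = 18
g(5) = 15
Product = 270

270


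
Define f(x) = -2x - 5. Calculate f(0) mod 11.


f(0) = -5
-5 mod 11 = 6

6


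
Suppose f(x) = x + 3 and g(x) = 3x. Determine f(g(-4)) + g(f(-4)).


-12


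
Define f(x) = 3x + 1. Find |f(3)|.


f(3) = 10
|10| = 10

10


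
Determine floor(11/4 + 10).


11/4 = 2.75
2.75 + 10 = 12.75
floor(12.75) = 12

12


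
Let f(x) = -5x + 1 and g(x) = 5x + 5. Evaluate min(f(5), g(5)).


-24


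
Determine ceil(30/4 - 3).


30/4 = 7.5
7.5 - 3 = 4.5
ceil(4.5) = 5

5


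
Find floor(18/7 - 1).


18/7 = 2.5714
2.5714 - 1 = 1.5714
floor(1.5714) = 1

1


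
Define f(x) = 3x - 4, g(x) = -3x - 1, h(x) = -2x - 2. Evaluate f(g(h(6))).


h(6) = -14
g(-14) = 41
f(41) = 119

119


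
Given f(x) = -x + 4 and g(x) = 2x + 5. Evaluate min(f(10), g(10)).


f(10) = -6
g(10) = 25
min = -6

-6


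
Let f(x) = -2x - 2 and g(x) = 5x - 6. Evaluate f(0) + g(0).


f(0) = -2
g(0) = -6
Sum = -8

-8


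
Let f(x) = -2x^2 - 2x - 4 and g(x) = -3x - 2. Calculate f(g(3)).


g(3) = -11
f(-11) = (-2)*(-11)^2 - 2*(-11) - 4 = -224

-224


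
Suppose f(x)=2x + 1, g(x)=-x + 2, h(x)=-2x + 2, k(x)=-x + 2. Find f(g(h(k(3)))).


k(3) = -1
h(-1) = 4
g(4) = -2
f(-2) = -3

-3


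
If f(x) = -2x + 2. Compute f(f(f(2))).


f(2) = -2
f(-2) = 6
f(6) = -10

-10


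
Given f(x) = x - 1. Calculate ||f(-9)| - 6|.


f(-9) = -10
|-10| = 10
|10 - 6| = 4

4


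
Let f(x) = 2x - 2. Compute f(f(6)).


18


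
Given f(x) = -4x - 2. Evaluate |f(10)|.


f(10) = -42
|-42| = 42

42


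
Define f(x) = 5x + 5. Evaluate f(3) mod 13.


f(3) = 20
20 mod 13 = 7

7


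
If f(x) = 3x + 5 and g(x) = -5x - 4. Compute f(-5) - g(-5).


f(-5) = -10
g(-5) = 21
Difference = -31

-31


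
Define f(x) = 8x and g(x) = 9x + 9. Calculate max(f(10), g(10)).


f(10) = 80
g(10) = 99
max = 99

99


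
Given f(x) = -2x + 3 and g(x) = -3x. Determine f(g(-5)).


g(-5) = 15
f(15) = -27

-27


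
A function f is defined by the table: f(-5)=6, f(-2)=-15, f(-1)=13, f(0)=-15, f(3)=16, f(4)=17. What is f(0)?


Reading from the table at x = 0

-15


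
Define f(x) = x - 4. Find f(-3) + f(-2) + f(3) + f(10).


f(-3) = -7
f(-2) = -6
f(3) = -1
f(10) = 6
Sum = -8

-8


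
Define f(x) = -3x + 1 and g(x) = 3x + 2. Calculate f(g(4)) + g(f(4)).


f(g(4)) = -41
g(f(4)) = -31
Sum = -72

-72


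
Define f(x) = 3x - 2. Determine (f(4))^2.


f(4) = 10
(10)^2 = 100

100


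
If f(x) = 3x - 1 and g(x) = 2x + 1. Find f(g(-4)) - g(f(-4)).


f(g(-4)) = -22
g(f(-4)) = -25
Difference = 3

3


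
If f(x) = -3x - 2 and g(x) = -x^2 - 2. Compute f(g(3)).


31


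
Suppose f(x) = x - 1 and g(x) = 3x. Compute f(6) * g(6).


90


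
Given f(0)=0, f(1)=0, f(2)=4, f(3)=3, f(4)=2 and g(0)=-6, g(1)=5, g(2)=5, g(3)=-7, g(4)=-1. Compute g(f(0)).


f(0) = 0
g(0) = -6

-6


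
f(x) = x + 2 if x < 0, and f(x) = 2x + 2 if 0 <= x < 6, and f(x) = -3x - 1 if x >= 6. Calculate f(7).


7 satisfies x >= 6
f(7) = -22

-22


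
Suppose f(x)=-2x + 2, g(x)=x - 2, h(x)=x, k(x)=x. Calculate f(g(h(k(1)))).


4


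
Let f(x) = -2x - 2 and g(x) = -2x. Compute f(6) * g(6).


f(6) = -14
g(6) = -12
Product = 168

168


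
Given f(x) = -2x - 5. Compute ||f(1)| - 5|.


f(1) = -7
|-7| = 7
|7 - 5| = 2

2


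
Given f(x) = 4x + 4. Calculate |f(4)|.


f(4) = 20
|20| = 20

20


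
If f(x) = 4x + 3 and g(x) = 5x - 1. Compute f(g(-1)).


g(-1) = -6
f(-6) = -21

-21


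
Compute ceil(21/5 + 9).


21/5 = 4.2
4.2 + 9 = 13.2
ceil(13.2) = 14

14


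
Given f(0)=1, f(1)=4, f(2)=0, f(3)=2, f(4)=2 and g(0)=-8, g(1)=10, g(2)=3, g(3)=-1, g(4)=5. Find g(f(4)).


3


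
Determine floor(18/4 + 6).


18/4 = 4.5
4.5 + 6 = 10.5
floor(10.5) = 10

10


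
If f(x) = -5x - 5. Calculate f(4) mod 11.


f(4) = -25
-25 mod 11 = 8

8


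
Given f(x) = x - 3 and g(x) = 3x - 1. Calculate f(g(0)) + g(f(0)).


f(g(0)) = -4
g(f(0)) = -10
Sum = -14

-14


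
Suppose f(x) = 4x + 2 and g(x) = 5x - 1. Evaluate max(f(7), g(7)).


f(7) = 30
g(7) = 34
max = 34

34


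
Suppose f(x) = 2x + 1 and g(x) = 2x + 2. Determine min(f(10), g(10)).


f(10) = 21
g(10) = 22
min = 21

21


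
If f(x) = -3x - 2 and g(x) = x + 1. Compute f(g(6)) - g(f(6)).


-4


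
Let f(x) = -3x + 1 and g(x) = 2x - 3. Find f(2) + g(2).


f(2) = -5
g(2) = 1
Sum = -4

-4


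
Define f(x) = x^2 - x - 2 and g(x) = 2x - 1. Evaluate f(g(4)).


g(4) = 7
f(7) = 1*(7)^2 - 1*(7) - 2 = 40

40


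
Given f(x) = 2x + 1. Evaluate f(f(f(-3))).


f(-3) = -5
f(-5) = -9
f(-9) = -17

-17


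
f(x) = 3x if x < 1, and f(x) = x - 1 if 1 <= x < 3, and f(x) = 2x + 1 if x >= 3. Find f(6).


6 satisfies x >= 3
f(6) = 13

13


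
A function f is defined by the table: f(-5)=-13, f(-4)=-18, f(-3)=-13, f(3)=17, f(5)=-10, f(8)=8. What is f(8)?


Reading from the table at x = 8

8


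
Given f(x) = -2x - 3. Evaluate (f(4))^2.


121


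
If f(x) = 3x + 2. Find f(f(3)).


f(3) = 11
f(11) = 35

35


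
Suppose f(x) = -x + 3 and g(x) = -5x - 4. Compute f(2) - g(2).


f(2) = 1
g(2) = -14
Difference = 15

15


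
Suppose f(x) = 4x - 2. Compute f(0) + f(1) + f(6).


f(0) = -2
f(1) = 2
f(6) = 22
Sum = 22

22


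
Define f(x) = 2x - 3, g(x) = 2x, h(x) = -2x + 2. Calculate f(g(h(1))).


-3


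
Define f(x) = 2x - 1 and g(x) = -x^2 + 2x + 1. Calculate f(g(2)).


1


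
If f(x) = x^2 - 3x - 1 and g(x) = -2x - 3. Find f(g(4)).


g(4) = -11
f(-11) = 1*(-11)^2 - 3*(-11) - 1 = 153

153


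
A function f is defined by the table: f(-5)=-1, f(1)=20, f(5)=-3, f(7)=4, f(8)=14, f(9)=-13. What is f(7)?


Reading from the table at x = 7

4


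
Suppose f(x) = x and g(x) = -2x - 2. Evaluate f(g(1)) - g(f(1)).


f(g(1)) = -4
g(f(1)) = -4
Difference = 0

0


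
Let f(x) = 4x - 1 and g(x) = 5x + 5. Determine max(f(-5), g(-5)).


-20


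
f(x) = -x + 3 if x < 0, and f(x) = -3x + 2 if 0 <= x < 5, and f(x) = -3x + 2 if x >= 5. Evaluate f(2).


2 satisfies 0 <= x < 5
f(2) = -4

-4


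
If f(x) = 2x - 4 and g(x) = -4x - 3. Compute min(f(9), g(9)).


f(9) = 14
g(9) = -39
min = -39

-39


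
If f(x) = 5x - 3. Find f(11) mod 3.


f(11) = 52
52 mod 3 = 1

1


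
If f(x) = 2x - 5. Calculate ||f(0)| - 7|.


f(0) = -5
|-5| = 5
|5 - 7| = 2

2


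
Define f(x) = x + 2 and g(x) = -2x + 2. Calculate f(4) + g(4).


f(4) = 6
g(4) = -6
Sum = 0

0


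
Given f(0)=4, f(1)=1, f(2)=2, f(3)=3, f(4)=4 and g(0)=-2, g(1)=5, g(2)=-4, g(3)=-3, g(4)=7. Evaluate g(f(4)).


f(4) = 4
g(4) = 7

7


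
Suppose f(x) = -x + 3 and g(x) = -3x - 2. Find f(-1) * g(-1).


f(-1) = 4
g(-1) = 1
Product = 4

4


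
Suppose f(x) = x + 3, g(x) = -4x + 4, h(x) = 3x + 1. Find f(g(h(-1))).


h(-1) = -2
g(-2) = 12
f(12) = 15

15


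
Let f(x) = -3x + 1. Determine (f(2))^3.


f(2) = -5
(-5)^3 = -125

-125


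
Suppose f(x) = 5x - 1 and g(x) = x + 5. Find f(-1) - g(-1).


f(-1) = -6
g(-1) = 4
Difference = -10

-10


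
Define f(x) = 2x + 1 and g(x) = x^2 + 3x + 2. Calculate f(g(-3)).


g(-3) = 2
f(2) = 5

5


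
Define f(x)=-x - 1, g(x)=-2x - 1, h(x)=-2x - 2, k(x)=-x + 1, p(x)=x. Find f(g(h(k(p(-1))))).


p(-1) = -1
k(-1) = 2
h(2) = -6
g(-6) = 11
f(11) = -12

-12


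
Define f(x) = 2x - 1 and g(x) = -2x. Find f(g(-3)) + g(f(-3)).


25


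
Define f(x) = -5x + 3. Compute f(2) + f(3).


f(2) = -7
f(3) = -12
Sum = -19

-19


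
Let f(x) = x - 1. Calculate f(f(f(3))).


f(3) = 2
f(2) = 1
f(1) = 0

0


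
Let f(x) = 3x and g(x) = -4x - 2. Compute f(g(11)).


g(11) = -46
f(-46) = -138

-138


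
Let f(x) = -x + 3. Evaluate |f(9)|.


f(9) = -6
|-6| = 6

6


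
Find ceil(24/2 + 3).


24/2 = 12
12 + 3 = 15
ceil(15) = 15

15


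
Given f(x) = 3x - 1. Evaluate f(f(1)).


f(1) = 2
f(2) = 5

5


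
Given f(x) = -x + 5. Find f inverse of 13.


Solve -x + 5 = 13
x = (13 - 5) / (-1) = -8

-8


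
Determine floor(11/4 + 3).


11/4 = 2.75
2.75 + 3 = 5.75
floor(5.75) = 5

5


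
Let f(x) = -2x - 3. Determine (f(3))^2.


81


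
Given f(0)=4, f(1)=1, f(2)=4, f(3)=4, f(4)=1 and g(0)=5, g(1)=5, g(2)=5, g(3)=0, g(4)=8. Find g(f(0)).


f(0) = 4
g(4) = 8

8


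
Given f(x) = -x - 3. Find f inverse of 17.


Solve -x - 3 = 17
x = (17 + 3) / (-1) = -20

-20


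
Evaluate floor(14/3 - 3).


14/3 = 4.6667
4.6667 - 3 = 1.6667
floor(1.6667) = 1

1


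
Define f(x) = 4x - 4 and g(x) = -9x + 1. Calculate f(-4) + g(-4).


f(-4) = -20
g(-4) = 37
Sum = 17

17


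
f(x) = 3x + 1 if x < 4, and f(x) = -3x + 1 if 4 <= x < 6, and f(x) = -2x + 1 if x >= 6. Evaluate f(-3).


-3 satisfies x < 4
f(-3) = -8

-8


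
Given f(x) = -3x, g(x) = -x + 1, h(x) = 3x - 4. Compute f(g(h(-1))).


h(-1) = -7
g(-7) = 8
f(8) = -24

-24


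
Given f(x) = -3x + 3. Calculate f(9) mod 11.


9


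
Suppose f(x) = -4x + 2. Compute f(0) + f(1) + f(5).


f(0) = 2
f(1) = -2
f(5) = -18
Sum = -18

-18


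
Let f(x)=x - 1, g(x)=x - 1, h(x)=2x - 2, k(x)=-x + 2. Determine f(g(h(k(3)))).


k(3) = -1
h(-1) = -4
g(-4) = -5
f(-5) = -6

-6


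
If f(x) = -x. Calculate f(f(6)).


f(6) = -6
f(-6) = 6

6


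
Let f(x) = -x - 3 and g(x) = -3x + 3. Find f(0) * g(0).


-9


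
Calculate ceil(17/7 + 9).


12


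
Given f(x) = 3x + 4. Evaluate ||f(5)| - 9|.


10


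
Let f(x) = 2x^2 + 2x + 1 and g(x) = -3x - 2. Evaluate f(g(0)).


g(0) = -2
f(-2) = 2*(-2)^2 + 2*(-2) + 1 = 5

5


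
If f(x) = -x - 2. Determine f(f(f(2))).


f(2) = -4
f(-4) = 2
f(2) = -4

-4


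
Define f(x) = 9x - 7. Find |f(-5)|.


f(-5) = -52
|-52| = 52

52


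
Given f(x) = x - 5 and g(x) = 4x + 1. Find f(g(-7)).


g(-7) = -27
f(-27) = -32

-32


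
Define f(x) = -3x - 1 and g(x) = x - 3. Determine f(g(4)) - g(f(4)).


f(g(4)) = -4
g(f(4)) = -16
Difference = 12

12


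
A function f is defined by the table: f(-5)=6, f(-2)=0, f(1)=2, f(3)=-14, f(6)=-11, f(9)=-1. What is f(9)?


-1


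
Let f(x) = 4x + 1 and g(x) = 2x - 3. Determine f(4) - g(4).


f(4) = 17
g(4) = 5
Difference = 12

12


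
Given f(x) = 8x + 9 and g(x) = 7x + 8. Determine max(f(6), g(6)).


f(6) = 57
g(6) = 50
max = 57

57


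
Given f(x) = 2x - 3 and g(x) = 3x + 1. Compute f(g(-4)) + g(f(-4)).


f(g(-4)) = -25
g(f(-4)) = -32
Sum = -57

-57


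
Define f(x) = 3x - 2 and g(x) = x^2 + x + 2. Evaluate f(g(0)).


g(0) = 2
f(2) = 4

4


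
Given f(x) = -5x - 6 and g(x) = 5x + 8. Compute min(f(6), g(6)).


-36


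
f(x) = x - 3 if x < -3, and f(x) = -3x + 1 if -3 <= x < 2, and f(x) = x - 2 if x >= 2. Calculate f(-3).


10


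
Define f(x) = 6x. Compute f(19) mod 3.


0


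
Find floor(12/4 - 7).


12/4 = 3
3 - 7 = -4
floor(-4) = -4

-4


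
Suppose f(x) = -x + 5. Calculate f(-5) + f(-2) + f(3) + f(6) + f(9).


f(-5) = 10
f(-2) = 7
f(3) = 2
f(6) = -1
f(9) = -4
Sum = 14

14


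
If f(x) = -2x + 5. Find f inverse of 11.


-3


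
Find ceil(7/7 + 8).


7/7 = 1
1 + 8 = 9
ceil(9) = 9

9


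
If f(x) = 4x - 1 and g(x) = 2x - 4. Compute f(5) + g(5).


f(5) = 19
g(5) = 6
Sum = 25

25


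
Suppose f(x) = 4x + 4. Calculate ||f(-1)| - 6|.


f(-1) = 0
|0| = 0
|0 - 6| = 6

6


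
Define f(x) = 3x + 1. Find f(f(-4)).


f(-4) = -11
f(-11) = -32

-32


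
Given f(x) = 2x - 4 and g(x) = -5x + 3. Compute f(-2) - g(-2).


f(-2) = -8
g(-2) = 13
Difference = -21

-21


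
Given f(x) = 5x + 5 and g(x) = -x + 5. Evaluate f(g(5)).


g(5) = 0
f(0) = 5

5


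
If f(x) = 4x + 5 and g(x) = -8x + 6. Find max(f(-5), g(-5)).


f(-5) = -15
g(-5) = 46
max = 46

46


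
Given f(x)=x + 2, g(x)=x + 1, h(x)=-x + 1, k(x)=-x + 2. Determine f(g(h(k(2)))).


4


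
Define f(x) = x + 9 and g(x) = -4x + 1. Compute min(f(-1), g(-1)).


5


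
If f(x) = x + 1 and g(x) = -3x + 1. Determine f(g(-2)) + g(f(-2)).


f(g(-2)) = 8
g(f(-2)) = 4
Sum = 12

12


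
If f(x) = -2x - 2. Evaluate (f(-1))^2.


f(-1) = 0
(0)^2 = 0

0


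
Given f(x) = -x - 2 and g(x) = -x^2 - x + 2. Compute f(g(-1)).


g(-1) = 2
f(2) = -4

-4


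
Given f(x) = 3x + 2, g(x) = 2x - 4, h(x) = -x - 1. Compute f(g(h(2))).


-28


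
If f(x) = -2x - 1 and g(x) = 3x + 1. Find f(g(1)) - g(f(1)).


f(g(1)) = -9
g(f(1)) = -8
Difference = -1

-1


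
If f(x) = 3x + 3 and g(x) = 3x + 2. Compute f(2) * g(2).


f(2) = 9
g(2) = 8
Product = 72

72


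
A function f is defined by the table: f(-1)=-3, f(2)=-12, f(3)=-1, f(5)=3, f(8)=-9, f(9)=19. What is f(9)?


Reading from the table at x = 9

19


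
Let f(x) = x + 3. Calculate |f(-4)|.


f(-4) = -1
|-1| = 1

1


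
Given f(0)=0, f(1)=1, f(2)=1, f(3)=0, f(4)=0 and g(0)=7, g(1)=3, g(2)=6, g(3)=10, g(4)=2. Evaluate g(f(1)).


f(1) = 1
g(1) = 3

3


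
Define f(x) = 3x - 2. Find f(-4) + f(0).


-16


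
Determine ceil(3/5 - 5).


3/5 = 0.6
0.6 - 5 = -4.4
ceil(-4.4) = -4

-4


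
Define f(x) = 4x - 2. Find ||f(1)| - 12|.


f(1) = 2
|2| = 2
|2 - 12| = 10

10


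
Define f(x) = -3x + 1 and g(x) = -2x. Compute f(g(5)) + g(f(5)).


f(g(5)) = 31
g(f(5)) = 28
Sum = 59

59


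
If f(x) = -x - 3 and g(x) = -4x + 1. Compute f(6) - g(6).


f(6) = -9
g(6) = -23
Difference = 14

14


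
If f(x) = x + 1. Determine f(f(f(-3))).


f(-3) = -2
f(-2) = -1
f(-1) = 0

0


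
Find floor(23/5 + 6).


23/5 = 4.6
4.6 + 6 = 10.6
floor(10.6) = 10

10


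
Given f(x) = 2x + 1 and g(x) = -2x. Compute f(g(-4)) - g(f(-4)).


f(g(-4)) = 17
g(f(-4)) = 14
Difference = 3

3


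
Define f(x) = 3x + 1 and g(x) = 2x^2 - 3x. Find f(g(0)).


1


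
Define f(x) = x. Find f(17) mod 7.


f(17) = 17
17 mod 7 = 3

3


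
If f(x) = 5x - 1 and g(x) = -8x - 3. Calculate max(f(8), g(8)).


f(8) = 39
g(8) = -67
max = 39

39


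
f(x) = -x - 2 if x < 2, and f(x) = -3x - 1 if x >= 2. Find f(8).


8 satisfies x >= 2
f(8) = -25

-25


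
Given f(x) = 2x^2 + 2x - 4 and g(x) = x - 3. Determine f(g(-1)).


g(-1) = -4
f(-4) = 2*(-4)^2 + 2*(-4) - 4 = 20

20


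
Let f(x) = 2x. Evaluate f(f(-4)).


f(-4) = -8
f(-8) = -16

-16


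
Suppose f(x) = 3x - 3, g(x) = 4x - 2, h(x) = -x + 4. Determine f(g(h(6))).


h(6) = -2
g(-2) = -10
f(-10) = -33

-33


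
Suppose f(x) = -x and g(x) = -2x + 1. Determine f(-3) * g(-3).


f(-3) = 3
g(-3) = 7
Product = 21

21


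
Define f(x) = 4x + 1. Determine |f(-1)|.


f(-1) = -3
|-3| = 3

3


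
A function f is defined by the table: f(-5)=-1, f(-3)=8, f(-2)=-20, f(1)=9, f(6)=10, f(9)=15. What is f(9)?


Reading from the table at x = 9

15


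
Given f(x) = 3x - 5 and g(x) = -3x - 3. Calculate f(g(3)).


g(3) = -12
f(-12) = -41

-41


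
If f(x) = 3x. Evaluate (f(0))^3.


f(0) = 0
(0)^3 = 0

0


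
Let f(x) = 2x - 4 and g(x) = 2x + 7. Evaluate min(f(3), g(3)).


f(3) = 2
g(3) = 13
min = 2

2


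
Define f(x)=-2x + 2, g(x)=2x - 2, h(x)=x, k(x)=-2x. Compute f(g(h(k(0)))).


k(0) = 0
h(0) = 0
g(0) = -2
f(-2) = 6

6


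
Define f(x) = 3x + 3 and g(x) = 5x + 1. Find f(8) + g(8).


f(8) = 27
g(8) = 41
Sum = 68

68


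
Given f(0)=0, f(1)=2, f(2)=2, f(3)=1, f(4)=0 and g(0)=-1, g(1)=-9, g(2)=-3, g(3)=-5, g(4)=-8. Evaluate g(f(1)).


-3


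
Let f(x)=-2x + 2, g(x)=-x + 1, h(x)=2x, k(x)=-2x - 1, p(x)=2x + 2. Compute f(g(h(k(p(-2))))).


p(-2) = -2
k(-2) = 3
h(3) = 6
g(6) = -5
f(-5) = 12

12


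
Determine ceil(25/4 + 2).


25/4 = 6.25
6.25 + 2 = 8.25
ceil(8.25) = 9

9


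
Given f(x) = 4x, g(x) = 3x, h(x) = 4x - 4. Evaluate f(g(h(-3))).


h(-3) = -16
g(-16) = -48
f(-48) = -192

-192


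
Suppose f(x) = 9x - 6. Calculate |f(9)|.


f(9) = 75
|75| = 75

75


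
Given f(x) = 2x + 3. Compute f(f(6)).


f(6) = 15
f(15) = 33

33


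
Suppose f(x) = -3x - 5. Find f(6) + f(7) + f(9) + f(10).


f(6) = -23
f(7) = -26
f(9) = -32
f(10) = -35
Sum = -116

-116


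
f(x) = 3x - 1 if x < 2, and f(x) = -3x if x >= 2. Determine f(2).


2 satisfies x >= 2
f(2) = -6

-6


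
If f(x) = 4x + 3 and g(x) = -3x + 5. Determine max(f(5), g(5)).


f(5) = 23
g(5) = -10
max = 23

23


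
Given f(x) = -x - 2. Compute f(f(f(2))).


f(2) = -4
f(-4) = 2
f(2) = -4

-4


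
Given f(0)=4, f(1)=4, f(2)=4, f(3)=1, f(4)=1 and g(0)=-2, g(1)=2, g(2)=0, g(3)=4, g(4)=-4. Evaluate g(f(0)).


f(0) = 4
g(4) = -4

-4


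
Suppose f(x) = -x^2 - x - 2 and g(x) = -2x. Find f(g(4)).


g(4) = -8
f(-8) = (-1)*(-8)^2 - 1*(-8) - 2 = -58

-58


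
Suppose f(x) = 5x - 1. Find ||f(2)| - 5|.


f(2) = 9
|9| = 9
|9 - 5| = 4

4


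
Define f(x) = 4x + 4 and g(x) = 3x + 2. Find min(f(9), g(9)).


f(9) = 40
g(9) = 29
min = 29

29


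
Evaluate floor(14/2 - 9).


14/2 = 7
7 - 9 = -2
floor(-2) = -2

-2


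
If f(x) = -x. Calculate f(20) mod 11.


2


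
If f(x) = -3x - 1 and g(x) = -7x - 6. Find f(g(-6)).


g(-6) = 36
f(36) = -109

-109


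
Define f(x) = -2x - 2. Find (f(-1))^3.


f(-1) = 0
(0)^3 = 0

0


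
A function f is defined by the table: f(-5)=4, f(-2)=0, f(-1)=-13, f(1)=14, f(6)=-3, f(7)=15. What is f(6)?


Reading from the table at x = 6

-3


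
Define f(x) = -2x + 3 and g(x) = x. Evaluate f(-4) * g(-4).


f(-4) = 11
g(-4) = -4
Product = -44

-44


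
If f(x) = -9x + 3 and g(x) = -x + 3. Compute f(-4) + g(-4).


f(-4) = 39
g(-4) = 7
Sum = 46

46


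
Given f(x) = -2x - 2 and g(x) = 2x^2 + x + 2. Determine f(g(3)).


g(3) = 23
f(23) = -48

-48


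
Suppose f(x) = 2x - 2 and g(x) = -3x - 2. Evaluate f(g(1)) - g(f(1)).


f(g(1)) = -12
g(f(1)) = -2
Difference = -10

-10


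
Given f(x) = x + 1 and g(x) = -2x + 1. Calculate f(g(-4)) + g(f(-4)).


f(g(-4)) = 10
g(f(-4)) = 7
Sum = 17

17


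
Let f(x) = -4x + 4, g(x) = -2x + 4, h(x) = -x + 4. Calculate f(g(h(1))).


h(1) = 3
g(3) = -2
f(-2) = 12

12


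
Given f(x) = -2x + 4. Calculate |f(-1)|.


f(-1) = 6
|6| = 6

6


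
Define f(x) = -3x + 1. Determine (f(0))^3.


f(0) = 1
(1)^3 = 1

1


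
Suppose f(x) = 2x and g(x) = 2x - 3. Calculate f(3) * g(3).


f(3) = 6
g(3) = 3
Product = 18

18


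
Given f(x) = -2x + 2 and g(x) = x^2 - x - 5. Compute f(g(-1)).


g(-1) = -3
f(-3) = 8

8


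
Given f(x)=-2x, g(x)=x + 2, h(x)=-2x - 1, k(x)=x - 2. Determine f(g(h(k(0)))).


-10


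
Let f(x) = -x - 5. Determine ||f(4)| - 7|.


2


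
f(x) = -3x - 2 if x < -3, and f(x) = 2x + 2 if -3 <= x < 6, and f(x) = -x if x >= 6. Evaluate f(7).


7 satisfies x >= 6
f(7) = -7

-7


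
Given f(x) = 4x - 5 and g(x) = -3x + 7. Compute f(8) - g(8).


f(8) = 27
g(8) = -17
Difference = 44

44


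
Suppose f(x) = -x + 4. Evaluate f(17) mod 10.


f(17) = -13
-13 mod 10 = 7

7


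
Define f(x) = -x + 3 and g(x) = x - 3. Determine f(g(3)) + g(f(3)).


f(g(3)) = 3
g(f(3)) = -3
Sum = 0

0


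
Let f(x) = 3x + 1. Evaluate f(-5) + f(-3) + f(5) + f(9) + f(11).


f(-5) = -14
f(-3) = -8
f(5) = 16
f(9) = 28
f(11) = 34
Sum = 56

56


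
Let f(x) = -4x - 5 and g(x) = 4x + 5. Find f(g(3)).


g(3) = 17
f(17) = -73

-73


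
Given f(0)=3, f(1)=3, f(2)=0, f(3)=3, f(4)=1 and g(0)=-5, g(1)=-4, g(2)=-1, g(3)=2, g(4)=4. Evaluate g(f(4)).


-4


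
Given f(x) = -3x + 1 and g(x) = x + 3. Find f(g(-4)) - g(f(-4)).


f(g(-4)) = 4
g(f(-4)) = 16
Difference = -12

-12


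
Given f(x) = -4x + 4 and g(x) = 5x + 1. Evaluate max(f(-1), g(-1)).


f(-1) = 8
g(-1) = -4
max = 8

8


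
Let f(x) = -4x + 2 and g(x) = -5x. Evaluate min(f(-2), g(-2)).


f(-2) = 10
g(-2) = 10
min = 10

10


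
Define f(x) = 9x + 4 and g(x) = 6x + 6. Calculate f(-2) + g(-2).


-20


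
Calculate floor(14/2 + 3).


14/2 = 7
7 + 3 = 10
floor(10) = 10

10


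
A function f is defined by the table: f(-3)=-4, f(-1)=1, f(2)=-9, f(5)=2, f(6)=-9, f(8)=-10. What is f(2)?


Reading from the table at x = 2

-9


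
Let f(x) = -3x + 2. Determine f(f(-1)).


f(-1) = 5
f(5) = -13

-13


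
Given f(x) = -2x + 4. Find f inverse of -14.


9


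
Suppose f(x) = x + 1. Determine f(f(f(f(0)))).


f(0) = 1
f(1) = 2
f(2) = 3
f(3) = 4

4


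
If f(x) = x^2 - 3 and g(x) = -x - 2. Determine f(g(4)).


g(4) = -6
f(-6) = 1*(-6)^2 - 3 = 33

33


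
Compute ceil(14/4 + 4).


14/4 = 3.5
3.5 + 4 = 7.5
ceil(7.5) = 8

8


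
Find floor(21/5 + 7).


21/5 = 4.2
4.2 + 7 = 11.2
floor(11.2) = 11

11


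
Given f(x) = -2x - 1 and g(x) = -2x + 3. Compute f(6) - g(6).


f(6) = -13
g(6) = -9
Difference = -4

-4


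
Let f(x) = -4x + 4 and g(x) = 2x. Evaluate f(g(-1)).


g(-1) = -2
f(-2) = 12

12


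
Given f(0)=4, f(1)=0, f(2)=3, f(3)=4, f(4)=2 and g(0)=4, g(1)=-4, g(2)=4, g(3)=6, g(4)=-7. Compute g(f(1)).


4


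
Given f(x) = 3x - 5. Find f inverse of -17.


Solve 3x - 5 = -17
x = (-17 + 5) / 3 = -4

-4


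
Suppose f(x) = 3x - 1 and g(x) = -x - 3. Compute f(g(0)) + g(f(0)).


f(g(0)) = -10
g(f(0)) = -2
Sum = -12

-12


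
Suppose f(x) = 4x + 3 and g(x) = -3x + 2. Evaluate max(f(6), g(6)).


f(6) = 27
g(6) = -16
max = 27

27


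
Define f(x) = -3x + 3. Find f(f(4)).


f(4) = -9
f(-9) = 30

30


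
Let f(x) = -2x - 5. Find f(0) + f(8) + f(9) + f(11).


-76


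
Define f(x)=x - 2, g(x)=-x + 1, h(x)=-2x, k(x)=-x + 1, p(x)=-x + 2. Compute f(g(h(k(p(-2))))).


p(-2) = 4
k(4) = -3
h(-3) = 6
g(6) = -5
f(-5) = -7

-7


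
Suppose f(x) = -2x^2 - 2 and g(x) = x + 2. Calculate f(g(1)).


g(1) = 3
f(3) = (-2)*(3)^2 - 2 = -20

-20


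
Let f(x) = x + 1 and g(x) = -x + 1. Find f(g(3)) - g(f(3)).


f(g(3)) = -1
g(f(3)) = -3
Difference = 2

2


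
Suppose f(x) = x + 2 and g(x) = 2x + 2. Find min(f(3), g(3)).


f(3) = 5
g(3) = 8
min = 5

5


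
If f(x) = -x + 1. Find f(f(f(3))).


f(3) = -2
f(-2) = 3
f(3) = -2

-2


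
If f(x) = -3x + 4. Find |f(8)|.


f(8) = -20
|-20| = 20

20


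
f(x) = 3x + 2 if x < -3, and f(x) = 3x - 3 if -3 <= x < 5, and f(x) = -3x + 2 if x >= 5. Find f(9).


9 satisfies x >= 5
f(9) = -25

-25


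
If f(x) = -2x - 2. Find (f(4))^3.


f(4) = -10
(-10)^3 = -1000

-1000


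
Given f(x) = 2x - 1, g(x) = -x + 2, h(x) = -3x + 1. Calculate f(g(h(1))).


7


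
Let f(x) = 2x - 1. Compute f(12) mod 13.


10


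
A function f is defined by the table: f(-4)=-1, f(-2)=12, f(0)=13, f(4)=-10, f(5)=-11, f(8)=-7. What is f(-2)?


Reading from the table at x = -2

12


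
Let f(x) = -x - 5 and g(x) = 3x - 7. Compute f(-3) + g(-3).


f(-3) = -2
g(-3) = -16
Sum = -18

-18


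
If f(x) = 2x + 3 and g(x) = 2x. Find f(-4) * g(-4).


f(-4) = -5
g(-4) = -8
Product = 40

40


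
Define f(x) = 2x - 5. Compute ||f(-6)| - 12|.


f(-6) = -17
|-17| = 17
|17 - 12| = 5

5


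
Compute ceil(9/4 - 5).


9/4 = 2.25
2.25 - 5 = -2.75
ceil(-2.75) = -2

-2


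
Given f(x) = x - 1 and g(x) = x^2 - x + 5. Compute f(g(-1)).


g(-1) = 7
f(7) = 6

6


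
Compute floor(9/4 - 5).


9/4 = 2.25
2.25 - 5 = -2.75
floor(-2.75) = -3

-3


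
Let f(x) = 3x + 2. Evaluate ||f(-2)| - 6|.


2


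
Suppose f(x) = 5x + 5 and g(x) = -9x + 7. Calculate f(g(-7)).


g(-7) = 70
f(70) = 355

355


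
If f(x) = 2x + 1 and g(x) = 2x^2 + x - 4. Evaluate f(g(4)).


65


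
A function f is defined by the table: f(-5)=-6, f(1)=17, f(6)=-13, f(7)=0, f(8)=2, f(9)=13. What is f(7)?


Reading from the table at x = 7

0


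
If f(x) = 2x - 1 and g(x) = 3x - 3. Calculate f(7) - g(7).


-5


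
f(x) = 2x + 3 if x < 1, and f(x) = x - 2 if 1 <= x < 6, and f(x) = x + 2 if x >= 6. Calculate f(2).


2 satisfies 1 <= x < 6
f(2) = 0

0


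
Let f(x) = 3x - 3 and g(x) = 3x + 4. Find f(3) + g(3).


f(3) = 6
g(3) = 13
Sum = 19

19


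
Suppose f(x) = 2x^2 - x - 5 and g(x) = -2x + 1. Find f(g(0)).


g(0) = 1
f(1) = 2*(1)^2 - 1*(1) - 5 = -4

-4


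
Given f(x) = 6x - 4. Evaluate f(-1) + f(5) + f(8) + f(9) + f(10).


166


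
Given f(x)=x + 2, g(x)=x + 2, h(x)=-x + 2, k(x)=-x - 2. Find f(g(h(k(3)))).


k(3) = -5
h(-5) = 7
g(7) = 9
f(9) = 11

11


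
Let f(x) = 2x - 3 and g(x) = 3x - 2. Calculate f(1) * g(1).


f(1) = -1
g(1) = 1
Product = -1

-1


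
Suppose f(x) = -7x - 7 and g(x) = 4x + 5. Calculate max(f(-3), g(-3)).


f(-3) = 14
g(-3) = -7
max = 14

14


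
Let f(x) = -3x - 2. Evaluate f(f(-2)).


f(-2) = 4
f(4) = -14

-14


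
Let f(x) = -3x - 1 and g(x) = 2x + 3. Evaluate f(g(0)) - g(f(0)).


-11


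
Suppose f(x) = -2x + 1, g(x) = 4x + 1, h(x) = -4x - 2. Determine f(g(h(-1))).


h(-1) = 2
g(2) = 9
f(9) = -17

-17


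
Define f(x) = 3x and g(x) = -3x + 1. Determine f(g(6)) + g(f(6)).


f(g(6)) = -51
g(f(6)) = -53
Sum = -104

-104


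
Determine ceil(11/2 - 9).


11/2 = 5.5
5.5 - 9 = -3.5
ceil(-3.5) = -3

-3


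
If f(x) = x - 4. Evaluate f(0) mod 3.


2


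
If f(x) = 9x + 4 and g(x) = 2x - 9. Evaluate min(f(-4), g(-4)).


f(-4) = -32
g(-4) = -17
min = -32

-32


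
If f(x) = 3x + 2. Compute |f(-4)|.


10


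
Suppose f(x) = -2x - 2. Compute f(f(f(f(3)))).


f(3) = -8
f(-8) = 14
f(14) = -30
f(-30) = 58

58


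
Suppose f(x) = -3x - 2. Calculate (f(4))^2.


f(4) = -14
(-14)^2 = 196

196


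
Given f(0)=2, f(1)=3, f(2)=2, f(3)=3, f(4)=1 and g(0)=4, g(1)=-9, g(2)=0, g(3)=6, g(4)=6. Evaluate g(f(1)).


f(1) = 3
g(3) = 6

6


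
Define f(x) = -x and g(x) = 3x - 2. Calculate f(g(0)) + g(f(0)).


0


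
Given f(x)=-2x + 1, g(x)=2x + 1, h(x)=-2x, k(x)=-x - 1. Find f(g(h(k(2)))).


k(2) = -3
h(-3) = 6
g(6) = 13
f(13) = -25

-25


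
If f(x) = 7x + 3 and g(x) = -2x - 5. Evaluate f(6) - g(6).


f(6) = 45
g(6) = -17
Difference = 62

62


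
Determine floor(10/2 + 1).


10/2 = 5
5 + 1 = 6
floor(6) = 6

6


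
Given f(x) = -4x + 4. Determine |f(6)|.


f(6) = -20
|-20| = 20

20


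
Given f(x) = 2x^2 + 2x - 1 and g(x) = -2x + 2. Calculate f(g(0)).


11


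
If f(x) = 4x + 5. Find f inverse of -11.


Solve 4x + 5 = -11
x = (-11 - 5) / 4 = -4

-4


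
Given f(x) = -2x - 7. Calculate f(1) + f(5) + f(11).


f(1) = -9
f(5) = -17
f(11) = -29
Sum = -55

-55


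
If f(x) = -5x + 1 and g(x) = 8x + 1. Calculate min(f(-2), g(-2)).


f(-2) = 11
g(-2) = -15
min = -15

-15


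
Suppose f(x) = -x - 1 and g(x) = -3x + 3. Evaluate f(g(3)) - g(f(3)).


f(g(3)) = 5
g(f(3)) = 15
Difference = -10

-10


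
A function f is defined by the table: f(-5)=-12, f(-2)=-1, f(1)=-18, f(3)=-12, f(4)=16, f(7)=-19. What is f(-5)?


Reading from the table at x = -5

-12


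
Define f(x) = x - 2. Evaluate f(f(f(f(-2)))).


-10


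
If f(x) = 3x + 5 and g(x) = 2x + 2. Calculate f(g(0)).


g(0) = 2
f(2) = 11

11


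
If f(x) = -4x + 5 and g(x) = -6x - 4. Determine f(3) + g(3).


f(3) = -7
g(3) = -22
Sum = -29

-29


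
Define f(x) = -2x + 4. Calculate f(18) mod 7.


3


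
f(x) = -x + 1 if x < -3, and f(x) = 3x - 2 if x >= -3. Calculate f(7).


7 satisfies x >= -3
f(7) = 19

19


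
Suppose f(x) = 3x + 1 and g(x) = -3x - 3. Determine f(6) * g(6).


f(6) = 19
g(6) = -21
Product = -399

-399


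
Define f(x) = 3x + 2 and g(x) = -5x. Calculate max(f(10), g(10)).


f(10) = 32
g(10) = -50
max = 32

32


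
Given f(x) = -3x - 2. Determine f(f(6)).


f(6) = -20
f(-20) = 58

58


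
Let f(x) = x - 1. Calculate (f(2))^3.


f(2) = 1
(1)^3 = 1

1


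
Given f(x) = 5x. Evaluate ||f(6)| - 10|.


f(6) = 30
|30| = 30
|30 - 10| = 20

20


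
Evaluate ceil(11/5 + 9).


11/5 = 2.2
2.2 + 9 = 11.2
ceil(11.2) = 12

12


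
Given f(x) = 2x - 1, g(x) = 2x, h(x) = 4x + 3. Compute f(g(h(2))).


h(2) = 11
g(11) = 22
f(22) = 43

43


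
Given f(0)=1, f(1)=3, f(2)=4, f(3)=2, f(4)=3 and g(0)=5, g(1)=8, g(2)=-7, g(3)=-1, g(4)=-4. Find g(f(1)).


f(1) = 3
g(3) = -1

-1


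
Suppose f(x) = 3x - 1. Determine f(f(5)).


f(5) = 14
f(14) = 41

41


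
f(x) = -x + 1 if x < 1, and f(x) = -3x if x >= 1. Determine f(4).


-12


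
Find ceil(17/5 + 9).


17/5 = 3.4
3.4 + 9 = 12.4
ceil(12.4) = 13

13


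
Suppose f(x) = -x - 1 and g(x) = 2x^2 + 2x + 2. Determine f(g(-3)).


g(-3) = 14
f(14) = -15

-15


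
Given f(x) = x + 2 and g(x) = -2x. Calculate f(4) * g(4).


f(4) = 6
g(4) = -8
Product = -48

-48


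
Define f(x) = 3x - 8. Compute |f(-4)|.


f(-4) = -20
|-20| = 20

20


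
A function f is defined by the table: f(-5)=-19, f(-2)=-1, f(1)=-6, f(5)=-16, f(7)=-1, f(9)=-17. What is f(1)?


Reading from the table at x = 1

-6


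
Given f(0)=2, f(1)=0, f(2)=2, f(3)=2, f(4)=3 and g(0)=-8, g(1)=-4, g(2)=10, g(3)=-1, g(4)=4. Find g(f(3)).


f(3) = 2
g(2) = 10

10


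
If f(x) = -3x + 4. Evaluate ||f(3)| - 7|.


f(3) = -5
|-5| = 5
|5 - 7| = 2

2


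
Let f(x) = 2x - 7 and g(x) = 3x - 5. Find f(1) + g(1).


f(1) = -5
g(1) = -2
Sum = -7

-7


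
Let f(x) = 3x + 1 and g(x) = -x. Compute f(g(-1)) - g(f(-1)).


f(g(-1)) = 4
g(f(-1)) = 2
Difference = 2

2


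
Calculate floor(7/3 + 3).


7/3 = 2.3333
2.3333 + 3 = 5.3333
floor(5.3333) = 5

5


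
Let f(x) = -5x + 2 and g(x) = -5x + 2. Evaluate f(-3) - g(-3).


f(-3) = 17
g(-3) = 17
Difference = 0

0


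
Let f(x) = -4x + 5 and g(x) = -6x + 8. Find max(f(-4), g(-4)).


f(-4) = 21
g(-4) = 32
max = 32

32


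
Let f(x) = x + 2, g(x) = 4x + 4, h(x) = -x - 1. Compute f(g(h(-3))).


h(-3) = 2
g(2) = 12
f(12) = 14

14


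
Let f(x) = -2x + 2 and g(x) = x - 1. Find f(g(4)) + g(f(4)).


f(g(4)) = -4
g(f(4)) = -7
Sum = -11

-11


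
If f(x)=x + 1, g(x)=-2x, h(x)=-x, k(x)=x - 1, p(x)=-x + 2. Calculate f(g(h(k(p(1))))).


p(1) = 1
k(1) = 0
h(0) = 0
g(0) = 0
f(0) = 1

1


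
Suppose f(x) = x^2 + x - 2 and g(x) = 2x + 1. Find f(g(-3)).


g(-3) = -5
f(-5) = 1*(-5)^2 + 1*(-5) - 2 = 18

18


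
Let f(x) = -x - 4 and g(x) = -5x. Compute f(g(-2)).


g(-2) = 10
f(10) = -14

-14


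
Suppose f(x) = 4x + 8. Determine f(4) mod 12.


f(4) = 24
24 mod 12 = 0

0


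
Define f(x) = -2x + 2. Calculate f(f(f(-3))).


f(-3) = 8
f(8) = -14
f(-14) = 30

30


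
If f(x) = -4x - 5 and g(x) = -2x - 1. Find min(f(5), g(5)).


f(5) = -25
g(5) = -11
min = -25

-25


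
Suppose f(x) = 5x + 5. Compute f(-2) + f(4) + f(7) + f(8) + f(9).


f(-2) = -5
f(4) = 25
f(7) = 40
f(8) = 45
f(9) = 50
Sum = 155

155


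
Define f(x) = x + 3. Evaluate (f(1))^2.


f(1) = 4
(4)^2 = 16

16


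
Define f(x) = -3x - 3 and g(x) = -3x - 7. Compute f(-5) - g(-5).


4


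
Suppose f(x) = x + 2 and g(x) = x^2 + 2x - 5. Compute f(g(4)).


21


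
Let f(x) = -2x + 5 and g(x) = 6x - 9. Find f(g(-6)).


g(-6) = -45
f(-45) = 95

95


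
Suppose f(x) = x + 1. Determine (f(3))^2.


16


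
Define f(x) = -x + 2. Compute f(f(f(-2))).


f(-2) = 4
f(4) = -2
f(-2) = 4

4


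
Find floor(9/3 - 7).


9/3 = 3
3 - 7 = -4
floor(-4) = -4

-4


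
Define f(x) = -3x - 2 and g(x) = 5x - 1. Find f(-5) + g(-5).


f(-5) = 13
g(-5) = -26
Sum = -13

-13


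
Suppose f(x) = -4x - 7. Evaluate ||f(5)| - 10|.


17


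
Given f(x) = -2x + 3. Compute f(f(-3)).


f(-3) = 9
f(9) = -15

-15


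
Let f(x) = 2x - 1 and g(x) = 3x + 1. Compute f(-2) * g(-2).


f(-2) = -5
g(-2) = -5
Product = 25

25


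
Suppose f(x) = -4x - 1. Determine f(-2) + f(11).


-38


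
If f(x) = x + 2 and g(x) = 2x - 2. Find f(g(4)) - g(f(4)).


f(g(4)) = 8
g(f(4)) = 10
Difference = -2

-2


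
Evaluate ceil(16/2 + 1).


9


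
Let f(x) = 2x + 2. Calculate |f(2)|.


f(2) = 6
|6| = 6

6


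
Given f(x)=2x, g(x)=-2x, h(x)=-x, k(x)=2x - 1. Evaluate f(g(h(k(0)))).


k(0) = -1
h(-1) = 1
g(1) = -2
f(-2) = -4

-4


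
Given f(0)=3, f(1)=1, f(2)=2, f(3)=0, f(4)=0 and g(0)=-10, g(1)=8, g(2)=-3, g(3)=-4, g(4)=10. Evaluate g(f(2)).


f(2) = 2
g(2) = -3

-3


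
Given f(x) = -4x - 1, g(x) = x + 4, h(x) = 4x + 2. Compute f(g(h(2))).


h(2) = 10
g(10) = 14
f(14) = -57

-57


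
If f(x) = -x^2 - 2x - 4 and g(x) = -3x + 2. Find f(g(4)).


-84


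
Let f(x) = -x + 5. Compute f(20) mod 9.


f(20) = -15
-15 mod 9 = 3

3


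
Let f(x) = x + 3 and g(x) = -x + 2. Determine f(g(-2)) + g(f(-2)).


f(g(-2)) = 7
g(f(-2)) = 1
Sum = 8

8


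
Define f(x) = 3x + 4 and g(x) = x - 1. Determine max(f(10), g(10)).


f(10) = 34
g(10) = 9
max = 34

34


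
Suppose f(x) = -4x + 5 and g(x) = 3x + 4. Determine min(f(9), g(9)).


-31


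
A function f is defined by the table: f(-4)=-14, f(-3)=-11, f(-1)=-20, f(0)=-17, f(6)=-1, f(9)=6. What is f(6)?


Reading from the table at x = 6

-1


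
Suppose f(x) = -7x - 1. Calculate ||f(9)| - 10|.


f(9) = -64
|-64| = 64
|64 - 10| = 54

54


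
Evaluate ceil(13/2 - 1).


13/2 = 6.5
6.5 - 1 = 5.5
ceil(5.5) = 6

6


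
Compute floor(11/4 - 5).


11/4 = 2.75
2.75 - 5 = -2.25
floor(-2.25) = -3

-3


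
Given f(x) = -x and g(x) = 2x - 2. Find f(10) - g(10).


f(10) = -10
g(10) = 18
Difference = -28

-28


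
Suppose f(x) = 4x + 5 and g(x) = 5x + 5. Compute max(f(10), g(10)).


f(10) = 45
g(10) = 55
max = 55

55


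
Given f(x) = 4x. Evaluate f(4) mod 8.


0


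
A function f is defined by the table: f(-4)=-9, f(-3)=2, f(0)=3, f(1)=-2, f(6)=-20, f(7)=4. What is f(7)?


4


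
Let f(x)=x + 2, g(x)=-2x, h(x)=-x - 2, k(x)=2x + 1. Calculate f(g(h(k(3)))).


k(3) = 7
h(7) = -9
g(-9) = 18
f(18) = 20

20


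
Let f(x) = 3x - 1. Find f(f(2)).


f(2) = 5
f(5) = 14

14


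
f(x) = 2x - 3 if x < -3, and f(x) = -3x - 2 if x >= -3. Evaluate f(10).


10 satisfies x >= -3
f(10) = -32

-32


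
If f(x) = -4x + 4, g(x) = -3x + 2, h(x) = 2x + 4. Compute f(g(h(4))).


h(4) = 12
g(12) = -34
f(-34) = 140

140


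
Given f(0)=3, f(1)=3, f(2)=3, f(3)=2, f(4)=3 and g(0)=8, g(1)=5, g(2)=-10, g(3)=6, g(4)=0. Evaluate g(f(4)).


f(4) = 3
g(3) = 6

6


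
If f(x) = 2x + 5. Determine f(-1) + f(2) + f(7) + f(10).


f(-1) = 3
f(2) = 9
f(7) = 19
f(10) = 25
Sum = 56

56


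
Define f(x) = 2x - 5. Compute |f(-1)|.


f(-1) = -7
|-7| = 7

7


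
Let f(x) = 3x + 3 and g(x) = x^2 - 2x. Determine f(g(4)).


g(4) = 8
f(8) = 27

27


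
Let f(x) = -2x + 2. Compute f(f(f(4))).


f(4) = -6
f(-6) = 14
f(14) = -26

-26


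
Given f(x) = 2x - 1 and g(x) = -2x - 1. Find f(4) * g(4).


f(4) = 7
g(4) = -9
Product = -63

-63


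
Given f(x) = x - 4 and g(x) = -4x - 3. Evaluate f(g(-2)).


g(-2) = 5
f(5) = 1

1


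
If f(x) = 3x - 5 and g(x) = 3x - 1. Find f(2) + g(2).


6


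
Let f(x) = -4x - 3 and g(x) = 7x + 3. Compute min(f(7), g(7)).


f(7) = -31
g(7) = 52
min = -31

-31


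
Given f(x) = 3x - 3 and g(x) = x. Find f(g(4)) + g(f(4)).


f(g(4)) = 9
g(f(4)) = 9
Sum = 18

18


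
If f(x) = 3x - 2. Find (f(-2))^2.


f(-2) = -8
(-8)^2 = 64

64


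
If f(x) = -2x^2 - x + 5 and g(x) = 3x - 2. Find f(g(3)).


-100


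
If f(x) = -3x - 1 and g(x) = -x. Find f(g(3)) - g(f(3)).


f(g(3)) = 8
g(f(3)) = 10
Difference = -2

-2


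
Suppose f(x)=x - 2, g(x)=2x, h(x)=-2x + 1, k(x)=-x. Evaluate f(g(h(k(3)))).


k(3) = -3
h(-3) = 7
g(7) = 14
f(14) = 12

12


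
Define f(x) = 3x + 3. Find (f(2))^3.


f(2) = 9
(9)^3 = 729

729


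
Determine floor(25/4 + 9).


25/4 = 6.25
6.25 + 9 = 15.25
floor(15.25) = 15

15


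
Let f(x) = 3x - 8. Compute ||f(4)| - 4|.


f(4) = 4
|4| = 4
|4 - 4| = 0

0


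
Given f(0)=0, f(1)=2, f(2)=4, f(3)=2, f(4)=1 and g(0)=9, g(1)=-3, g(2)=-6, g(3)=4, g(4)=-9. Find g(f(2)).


f(2) = 4
g(4) = -9

-9


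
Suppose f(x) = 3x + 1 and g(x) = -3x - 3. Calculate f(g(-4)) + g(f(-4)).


58


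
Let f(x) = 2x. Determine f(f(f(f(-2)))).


f(-2) = -4
f(-4) = -8
f(-8) = -16
f(-16) = -32

-32


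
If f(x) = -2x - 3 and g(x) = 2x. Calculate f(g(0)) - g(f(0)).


f(g(0)) = -3
g(f(0)) = -6
Difference = 3

3


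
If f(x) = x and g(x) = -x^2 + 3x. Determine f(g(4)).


-4


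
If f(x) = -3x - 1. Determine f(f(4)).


f(4) = -13
f(-13) = 38

38


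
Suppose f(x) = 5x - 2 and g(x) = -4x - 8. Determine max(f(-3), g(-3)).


f(-3) = -17
g(-3) = 4
max = 4

4


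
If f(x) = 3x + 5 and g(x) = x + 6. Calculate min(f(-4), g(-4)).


f(-4) = -7
g(-4) = 2
min = -7

-7


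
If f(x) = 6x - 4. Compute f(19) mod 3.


f(19) = 110
110 mod 3 = 2

2


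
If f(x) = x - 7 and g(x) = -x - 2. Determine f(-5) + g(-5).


-9


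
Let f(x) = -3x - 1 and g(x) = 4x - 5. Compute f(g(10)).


g(10) = 35
f(35) = -106

-106


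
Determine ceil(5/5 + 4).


5/5 = 1
1 + 4 = 5
ceil(5) = 5

5


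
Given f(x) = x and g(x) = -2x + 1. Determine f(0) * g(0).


f(0) = 0
g(0) = 1
Product = 0

0


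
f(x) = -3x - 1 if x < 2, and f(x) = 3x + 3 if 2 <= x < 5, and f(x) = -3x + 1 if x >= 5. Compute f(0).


0 satisfies x < 2
f(0) = -1

-1


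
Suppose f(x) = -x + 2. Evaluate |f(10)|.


f(10) = -8
|-8| = 8

8


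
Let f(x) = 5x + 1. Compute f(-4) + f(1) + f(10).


f(-4) = -19
f(1) = 6
f(10) = 51
Sum = 38

38


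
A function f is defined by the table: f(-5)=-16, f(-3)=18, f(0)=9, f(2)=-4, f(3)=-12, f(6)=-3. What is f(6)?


Reading from the table at x = 6

-3


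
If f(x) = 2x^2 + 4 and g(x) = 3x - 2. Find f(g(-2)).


g(-2) = -8
f(-8) = 2*(-8)^2 + 4 = 132

132


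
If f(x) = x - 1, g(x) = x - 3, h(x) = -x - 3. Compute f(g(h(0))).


-7


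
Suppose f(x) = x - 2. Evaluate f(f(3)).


f(3) = 1
f(1) = -1

-1
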